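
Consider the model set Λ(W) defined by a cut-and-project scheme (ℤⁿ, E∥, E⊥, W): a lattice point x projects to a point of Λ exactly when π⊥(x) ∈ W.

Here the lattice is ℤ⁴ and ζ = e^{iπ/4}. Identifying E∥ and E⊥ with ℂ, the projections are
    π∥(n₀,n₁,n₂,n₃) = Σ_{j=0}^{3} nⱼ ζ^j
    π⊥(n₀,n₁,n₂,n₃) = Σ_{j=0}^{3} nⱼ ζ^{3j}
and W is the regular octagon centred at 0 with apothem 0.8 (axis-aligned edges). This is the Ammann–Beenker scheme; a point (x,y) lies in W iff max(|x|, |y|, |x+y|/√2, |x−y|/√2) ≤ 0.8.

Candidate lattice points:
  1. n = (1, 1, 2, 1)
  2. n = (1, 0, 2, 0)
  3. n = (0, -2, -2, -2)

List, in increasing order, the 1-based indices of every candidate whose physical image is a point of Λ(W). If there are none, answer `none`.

π⊥(n) = n₀ + n₁ζ³ + n₂ζ⁶ + n₃ζ⁹ where ζ = e^{iπ/4}.
#1 (1, 1, 2, 1): internal (1.000000, -0.585786); octagon support 1.121320 vs apothem 0.8 → ∉ W
#2 (1, 0, 2, 0): internal (1.000000, -2.000000); octagon support 2.121320 vs apothem 0.8 → ∉ W
#3 (0, -2, -2, -2): internal (0.000000, -0.828427); octagon support 0.828427 vs apothem 0.8 → ∉ W

none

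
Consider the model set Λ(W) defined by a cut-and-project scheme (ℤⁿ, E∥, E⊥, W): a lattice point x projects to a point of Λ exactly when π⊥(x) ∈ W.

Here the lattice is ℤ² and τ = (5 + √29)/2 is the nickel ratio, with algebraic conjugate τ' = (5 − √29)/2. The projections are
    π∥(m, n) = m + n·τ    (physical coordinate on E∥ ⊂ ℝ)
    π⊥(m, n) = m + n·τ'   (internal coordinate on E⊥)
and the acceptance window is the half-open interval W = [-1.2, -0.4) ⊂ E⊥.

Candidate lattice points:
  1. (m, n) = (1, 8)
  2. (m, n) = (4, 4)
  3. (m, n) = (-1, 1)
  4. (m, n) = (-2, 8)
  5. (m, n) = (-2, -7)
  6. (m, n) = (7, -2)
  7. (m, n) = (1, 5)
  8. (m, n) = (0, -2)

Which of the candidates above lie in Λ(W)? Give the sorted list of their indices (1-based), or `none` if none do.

Numerically τ ≈ 5.192582 and τ' = −1/τ ≈ -0.192582.
#1 (1,8): internal coord 1 + (8)·τ' = -0.540659; -0.540659 ∈ [-1.2, -0.4) → IN Λ
#2 (4,4): internal coord 4 + (4)·τ' = +3.229670; +3.229670 ∉ [-1.2, -0.4) → out
#3 (-1,1): internal coord -1 + (1)·τ' = -1.192582; -1.192582 ∈ [-1.2, -0.4) → IN Λ
#4 (-2,8): internal coord -2 + (8)·τ' = -3.540659; -3.540659 ∉ [-1.2, -0.4) → out
#5 (-2,-7): internal coord -2 + (-7)·τ' = -0.651923; -0.651923 ∈ [-1.2, -0.4) → IN Λ
#6 (7,-2): internal coord 7 + (-2)·τ' = +7.385165; +7.385165 ∉ [-1.2, -0.4) → out
#7 (1,5): internal coord 1 + (5)·τ' = +0.037088; +0.037088 ∉ [-1.2, -0.4) → out
#8 (0,-2): internal coord 0 + (-2)·τ' = +0.385165; +0.385165 ∉ [-1.2, -0.4) → out

1, 3, 5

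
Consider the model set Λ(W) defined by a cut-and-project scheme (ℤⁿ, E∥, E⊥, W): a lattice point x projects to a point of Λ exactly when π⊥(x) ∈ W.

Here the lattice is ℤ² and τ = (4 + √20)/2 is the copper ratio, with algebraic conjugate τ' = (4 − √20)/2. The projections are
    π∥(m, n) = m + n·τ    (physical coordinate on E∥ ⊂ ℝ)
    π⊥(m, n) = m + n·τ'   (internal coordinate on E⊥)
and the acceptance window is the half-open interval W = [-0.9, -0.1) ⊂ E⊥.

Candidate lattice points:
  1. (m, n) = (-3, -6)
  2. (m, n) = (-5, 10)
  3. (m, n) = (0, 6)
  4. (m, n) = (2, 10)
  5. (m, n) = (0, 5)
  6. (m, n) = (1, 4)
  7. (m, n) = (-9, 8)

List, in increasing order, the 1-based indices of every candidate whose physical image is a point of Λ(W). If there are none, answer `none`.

Numerically τ ≈ 4.236068 and τ' = −1/τ ≈ -0.236068.
candidate 1: (m,n)=(-3,-6) → π∥ = -3-6·τ ≈ -28.416408, π⊥ = -3-6·τ' ≈ -1.583592 ∉ [-0.9, -0.1) ⇒ out
candidate 2: (m,n)=(-5,10) → π∥ = -5+10·τ ≈ 37.360680, π⊥ = -5+10·τ' ≈ -7.360680 ∉ [-0.9, -0.1) ⇒ out
candidate 3: (m,n)=(0,6) → π∥ = 0+6·τ ≈ 25.416408, π⊥ = 0+6·τ' ≈ -1.416408 ∉ [-0.9, -0.1) ⇒ out
candidate 4: (m,n)=(2,10) → π∥ = 2+10·τ ≈ 44.360680, π⊥ = 2+10·τ' ≈ -0.360680 ∈ [-0.9, -0.1) ⇒ IN Λ
candidate 5: (m,n)=(0,5) → π∥ = 0+5·τ ≈ 21.180340, π⊥ = 0+5·τ' ≈ -1.180340 ∉ [-0.9, -0.1) ⇒ out
candidate 6: (m,n)=(1,4) → π∥ = 1+4·τ ≈ 17.944272, π⊥ = 1+4·τ' ≈ 0.055728 ∉ [-0.9, -0.1) ⇒ out
candidate 7: (m,n)=(-9,8) → π∥ = -9+8·τ ≈ 24.888544, π⊥ = -9+8·τ' ≈ -10.888544 ∉ [-0.9, -0.1) ⇒ out

4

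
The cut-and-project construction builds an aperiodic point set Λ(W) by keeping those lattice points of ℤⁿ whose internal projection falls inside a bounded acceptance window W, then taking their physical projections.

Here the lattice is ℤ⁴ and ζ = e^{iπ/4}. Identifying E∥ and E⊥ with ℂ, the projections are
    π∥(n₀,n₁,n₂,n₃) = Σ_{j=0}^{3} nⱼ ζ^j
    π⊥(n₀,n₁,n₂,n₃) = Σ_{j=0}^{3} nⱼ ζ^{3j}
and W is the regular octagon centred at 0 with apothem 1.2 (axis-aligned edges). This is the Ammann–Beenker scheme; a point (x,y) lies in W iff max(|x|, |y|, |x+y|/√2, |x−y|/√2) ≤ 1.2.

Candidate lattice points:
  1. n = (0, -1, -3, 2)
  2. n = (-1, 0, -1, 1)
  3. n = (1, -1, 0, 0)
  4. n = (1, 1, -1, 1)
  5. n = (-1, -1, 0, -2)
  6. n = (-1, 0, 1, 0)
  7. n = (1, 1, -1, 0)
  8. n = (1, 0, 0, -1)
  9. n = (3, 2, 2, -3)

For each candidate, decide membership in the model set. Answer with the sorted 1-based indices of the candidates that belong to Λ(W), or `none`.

Internal map: ζ^{3j} for j=0..3 gives (1,0), (−√2/2,√2/2), (0,−1), (√2/2,√2/2).
candidate 1: n = (0, -1, -3, 2) → π⊥ ≈ (+2.1213, +3.7071); max(|x|,|y|,|x±y|/√2) = 4.1213 > 1.2 ⇒ ∉ W
candidate 2: n = (-1, 0, -1, 1) → π⊥ ≈ (-0.2929, +1.7071); max(|x|,|y|,|x±y|/√2) = 1.7071 > 1.2 ⇒ ∉ W
candidate 3: n = (1, -1, 0, 0) → π⊥ ≈ (+1.7071, -0.7071); max(|x|,|y|,|x±y|/√2) = 1.7071 > 1.2 ⇒ ∉ W
candidate 4: n = (1, 1, -1, 1) → π⊥ ≈ (+1.0000, +2.4142); max(|x|,|y|,|x±y|/√2) = 2.4142 > 1.2 ⇒ ∉ W
candidate 5: n = (-1, -1, 0, -2) → π⊥ ≈ (-1.7071, -2.1213); max(|x|,|y|,|x±y|/√2) = 2.7071 > 1.2 ⇒ ∉ W
candidate 6: n = (-1, 0, 1, 0) → π⊥ ≈ (-1.0000, -1.0000); max(|x|,|y|,|x±y|/√2) = 1.4142 > 1.2 ⇒ ∉ W
candidate 7: n = (1, 1, -1, 0) → π⊥ ≈ (+0.2929, +1.7071); max(|x|,|y|,|x±y|/√2) = 1.7071 > 1.2 ⇒ ∉ W
candidate 8: n = (1, 0, 0, -1) → π⊥ ≈ (+0.2929, -0.7071); max(|x|,|y|,|x±y|/√2) = 0.7071 ≤ 1.2 ⇒ ∈ W
candidate 9: n = (3, 2, 2, -3) → π⊥ ≈ (-0.5355, -2.7071); max(|x|,|y|,|x±y|/√2) = 2.7071 > 1.2 ⇒ ∉ W

8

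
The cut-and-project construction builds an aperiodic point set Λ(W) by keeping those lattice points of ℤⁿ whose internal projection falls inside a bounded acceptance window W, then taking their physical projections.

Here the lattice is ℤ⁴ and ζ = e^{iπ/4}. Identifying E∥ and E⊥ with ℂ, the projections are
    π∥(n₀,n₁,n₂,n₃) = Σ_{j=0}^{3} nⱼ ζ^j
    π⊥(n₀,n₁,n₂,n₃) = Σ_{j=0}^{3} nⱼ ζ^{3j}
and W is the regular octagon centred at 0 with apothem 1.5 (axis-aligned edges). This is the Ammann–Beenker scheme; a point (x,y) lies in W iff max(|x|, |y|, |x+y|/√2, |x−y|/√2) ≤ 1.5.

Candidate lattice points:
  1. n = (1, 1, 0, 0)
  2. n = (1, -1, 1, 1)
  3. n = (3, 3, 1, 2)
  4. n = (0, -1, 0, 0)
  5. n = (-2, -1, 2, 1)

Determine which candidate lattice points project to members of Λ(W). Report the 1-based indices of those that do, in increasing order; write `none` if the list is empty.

1, 4

π⊥(n) = n₀ + n₁ζ³ + n₂ζ⁶ + n₃ζ⁹ where ζ = e^{iπ/4}.
#1 (1, 1, 0, 0): internal (0.29289, 0.70711); octagon support 0.70711 vs apothem 1.5 → ∈ W
#2 (1, -1, 1, 1): internal (2.41421, -1.00000); octagon support 2.41421 vs apothem 1.5 → ∉ W
#3 (3, 3, 1, 2): internal (2.29289, 2.53553); octagon support 3.41421 vs apothem 1.5 → ∉ W
#4 (0, -1, 0, 0): internal (0.70711, -0.70711); octagon support 1.00000 vs apothem 1.5 → ∈ W
#5 (-2, -1, 2, 1): internal (-0.58579, -2.00000); octagon support 2.00000 vs apothem 1.5 → ∉ W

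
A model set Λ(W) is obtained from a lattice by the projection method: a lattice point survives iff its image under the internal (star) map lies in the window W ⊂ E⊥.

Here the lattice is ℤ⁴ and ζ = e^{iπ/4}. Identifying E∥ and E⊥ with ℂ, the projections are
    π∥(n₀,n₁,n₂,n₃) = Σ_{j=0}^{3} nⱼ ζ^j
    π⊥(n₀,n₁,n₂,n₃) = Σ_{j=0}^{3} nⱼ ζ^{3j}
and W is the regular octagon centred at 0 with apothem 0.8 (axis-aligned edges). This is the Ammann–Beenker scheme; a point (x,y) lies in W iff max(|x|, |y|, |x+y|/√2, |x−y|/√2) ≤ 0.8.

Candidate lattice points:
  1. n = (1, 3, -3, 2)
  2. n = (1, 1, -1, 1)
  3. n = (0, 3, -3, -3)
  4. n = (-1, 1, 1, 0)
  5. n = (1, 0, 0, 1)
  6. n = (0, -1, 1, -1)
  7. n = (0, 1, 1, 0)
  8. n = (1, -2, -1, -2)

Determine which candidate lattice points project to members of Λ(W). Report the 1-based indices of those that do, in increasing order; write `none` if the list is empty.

π⊥(n) = n₀ + n₁ζ³ + n₂ζ⁶ + n₃ζ⁹ where ζ = e^{iπ/4}.
candidate 1: n = (1, 3, -3, 2) → π⊥ ≈ (+0.292893, +6.535534); max(|x|,|y|,|x±y|/√2) = 6.535534 > 0.8 ⇒ ∉ W
candidate 2: n = (1, 1, -1, 1) → π⊥ ≈ (+1.000000, +2.414214); max(|x|,|y|,|x±y|/√2) = 2.414214 > 0.8 ⇒ ∉ W
candidate 3: n = (0, 3, -3, -3) → π⊥ ≈ (-4.242641, +3.000000); max(|x|,|y|,|x±y|/√2) = 5.121320 > 0.8 ⇒ ∉ W
candidate 4: n = (-1, 1, 1, 0) → π⊥ ≈ (-1.707107, -0.292893); max(|x|,|y|,|x±y|/√2) = 1.707107 > 0.8 ⇒ ∉ W
candidate 5: n = (1, 0, 0, 1) → π⊥ ≈ (+1.707107, +0.707107); max(|x|,|y|,|x±y|/√2) = 1.707107 > 0.8 ⇒ ∉ W
candidate 6: n = (0, -1, 1, -1) → π⊥ ≈ (+0.000000, -2.414214); max(|x|,|y|,|x±y|/√2) = 2.414214 > 0.8 ⇒ ∉ W
candidate 7: n = (0, 1, 1, 0) → π⊥ ≈ (-0.707107, -0.292893); max(|x|,|y|,|x±y|/√2) = 0.707107 ≤ 0.8 ⇒ ∈ W
candidate 8: n = (1, -2, -1, -2) → π⊥ ≈ (+1.000000, -1.828427); max(|x|,|y|,|x±y|/√2) = 2.000000 > 0.8 ⇒ ∉ W

7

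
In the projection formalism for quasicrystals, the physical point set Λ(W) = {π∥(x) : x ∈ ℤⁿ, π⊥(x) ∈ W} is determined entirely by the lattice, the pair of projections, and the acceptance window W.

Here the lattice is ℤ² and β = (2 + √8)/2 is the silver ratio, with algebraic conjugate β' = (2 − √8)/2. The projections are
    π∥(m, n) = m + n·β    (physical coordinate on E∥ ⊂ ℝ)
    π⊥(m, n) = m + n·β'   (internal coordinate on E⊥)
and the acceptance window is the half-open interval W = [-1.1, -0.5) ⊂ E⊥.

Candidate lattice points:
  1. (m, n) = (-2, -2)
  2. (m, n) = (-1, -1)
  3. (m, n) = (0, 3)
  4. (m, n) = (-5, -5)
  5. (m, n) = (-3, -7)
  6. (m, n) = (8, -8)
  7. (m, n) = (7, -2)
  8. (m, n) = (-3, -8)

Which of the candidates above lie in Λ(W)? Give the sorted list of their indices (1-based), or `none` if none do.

Compute β' = (2−√8)/2 = -0.4142, so π⊥(m,n) = m -0.4142·n.
candidate 1: (m,n)=(-2,-2) → π∥ = -2-2·β ≈ -6.8284, π⊥ = -2-2·β' ≈ -1.1716 ∉ [-1.1, -0.5) ⇒ out
candidate 2: (m,n)=(-1,-1) → π∥ = -1-1·β ≈ -3.4142, π⊥ = -1-1·β' ≈ -0.5858 ∈ [-1.1, -0.5) ⇒ IN Λ
candidate 3: (m,n)=(0,3) → π∥ = 0+3·β ≈ 7.2426, π⊥ = 0+3·β' ≈ -1.2426 ∉ [-1.1, -0.5) ⇒ out
candidate 4: (m,n)=(-5,-5) → π∥ = -5-5·β ≈ -17.0711, π⊥ = -5-5·β' ≈ -2.9289 ∉ [-1.1, -0.5) ⇒ out
candidate 5: (m,n)=(-3,-7) → π∥ = -3-7·β ≈ -19.8995, π⊥ = -3-7·β' ≈ -0.1005 ∉ [-1.1, -0.5) ⇒ out
candidate 6: (m,n)=(8,-8) → π∥ = 8-8·β ≈ -11.3137, π⊥ = 8-8·β' ≈ 11.3137 ∉ [-1.1, -0.5) ⇒ out
candidate 7: (m,n)=(7,-2) → π∥ = 7-2·β ≈ 2.1716, π⊥ = 7-2·β' ≈ 7.8284 ∉ [-1.1, -0.5) ⇒ out
candidate 8: (m,n)=(-3,-8) → π∥ = -3-8·β ≈ -22.3137, π⊥ = -3-8·β' ≈ 0.3137 ∉ [-1.1, -0.5) ⇒ out

2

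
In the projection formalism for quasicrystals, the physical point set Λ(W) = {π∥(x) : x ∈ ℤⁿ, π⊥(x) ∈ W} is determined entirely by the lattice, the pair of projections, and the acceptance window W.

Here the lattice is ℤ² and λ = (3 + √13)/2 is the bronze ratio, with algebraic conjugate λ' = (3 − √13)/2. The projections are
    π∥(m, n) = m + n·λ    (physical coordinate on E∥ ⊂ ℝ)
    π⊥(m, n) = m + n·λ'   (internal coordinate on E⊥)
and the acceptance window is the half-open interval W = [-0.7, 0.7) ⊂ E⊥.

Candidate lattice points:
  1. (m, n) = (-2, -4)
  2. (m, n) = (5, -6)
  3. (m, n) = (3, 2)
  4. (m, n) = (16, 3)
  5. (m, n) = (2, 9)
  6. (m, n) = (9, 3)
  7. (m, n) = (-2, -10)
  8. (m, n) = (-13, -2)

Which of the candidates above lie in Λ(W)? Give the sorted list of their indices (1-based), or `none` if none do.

Numerically λ ≈ 3.3028 and λ' = −1/λ ≈ -0.3028.
#1 (-2,-4): internal coord -2 + (-4)·λ' = -0.7889; -0.7889 ∉ [-0.7, 0.7) → out
#2 (5,-6): internal coord 5 + (-6)·λ' = +6.8167; +6.8167 ∉ [-0.7, 0.7) → out
#3 (3,2): internal coord 3 + (2)·λ' = +2.3944; +2.3944 ∉ [-0.7, 0.7) → out
#4 (16,3): internal coord 16 + (3)·λ' = +15.0917; +15.0917 ∉ [-0.7, 0.7) → out
#5 (2,9): internal coord 2 + (9)·λ' = -0.7250; -0.7250 ∉ [-0.7, 0.7) → out
#6 (9,3): internal coord 9 + (3)·λ' = +8.0917; +8.0917 ∉ [-0.7, 0.7) → out
#7 (-2,-10): internal coord -2 + (-10)·λ' = +1.0278; +1.0278 ∉ [-0.7, 0.7) → out
#8 (-13,-2): internal coord -13 + (-2)·λ' = -12.3944; -12.3944 ∉ [-0.7, 0.7) → out

none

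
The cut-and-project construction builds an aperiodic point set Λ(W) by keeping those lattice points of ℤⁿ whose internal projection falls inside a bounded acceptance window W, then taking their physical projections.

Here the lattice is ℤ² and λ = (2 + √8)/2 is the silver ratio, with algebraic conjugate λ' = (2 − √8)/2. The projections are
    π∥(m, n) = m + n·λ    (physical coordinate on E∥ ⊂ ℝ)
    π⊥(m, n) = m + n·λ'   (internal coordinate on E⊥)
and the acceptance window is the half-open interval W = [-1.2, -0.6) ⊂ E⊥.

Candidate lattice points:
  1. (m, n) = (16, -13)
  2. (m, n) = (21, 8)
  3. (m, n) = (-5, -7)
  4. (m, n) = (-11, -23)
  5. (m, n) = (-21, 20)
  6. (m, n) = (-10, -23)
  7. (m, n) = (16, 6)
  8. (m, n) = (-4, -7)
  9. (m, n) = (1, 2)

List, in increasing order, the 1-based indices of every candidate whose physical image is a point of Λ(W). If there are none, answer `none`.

8

Compute λ' = (2−√8)/2 = -0.414214, so π⊥(m,n) = m -0.414214·n.
candidate 1: (m,n)=(16,-13) → π∥ = 16-13·λ ≈ -15.384776, π⊥ = 16-13·λ' ≈ 21.384776 ∉ [-1.2, -0.6) ⇒ out
candidate 2: (m,n)=(21,8) → π∥ = 21+8·λ ≈ 40.313708, π⊥ = 21+8·λ' ≈ 17.686292 ∉ [-1.2, -0.6) ⇒ out
candidate 3: (m,n)=(-5,-7) → π∥ = -5-7·λ ≈ -21.899495, π⊥ = -5-7·λ' ≈ -2.100505 ∉ [-1.2, -0.6) ⇒ out
candidate 4: (m,n)=(-11,-23) → π∥ = -11-23·λ ≈ -66.526912, π⊥ = -11-23·λ' ≈ -1.473088 ∉ [-1.2, -0.6) ⇒ out
candidate 5: (m,n)=(-21,20) → π∥ = -21+20·λ ≈ 27.284271, π⊥ = -21+20·λ' ≈ -29.284271 ∉ [-1.2, -0.6) ⇒ out
candidate 6: (m,n)=(-10,-23) → π∥ = -10-23·λ ≈ -65.526912, π⊥ = -10-23·λ' ≈ -0.473088 ∉ [-1.2, -0.6) ⇒ out
candidate 7: (m,n)=(16,6) → π∥ = 16+6·λ ≈ 30.485281, π⊥ = 16+6·λ' ≈ 13.514719 ∉ [-1.2, -0.6) ⇒ out
candidate 8: (m,n)=(-4,-7) → π∥ = -4-7·λ ≈ -20.899495, π⊥ = -4-7·λ' ≈ -1.100505 ∈ [-1.2, -0.6) ⇒ IN Λ
candidate 9: (m,n)=(1,2) → π∥ = 1+2·λ ≈ 5.828427, π⊥ = 1+2·λ' ≈ 0.171573 ∉ [-1.2, -0.6) ⇒ out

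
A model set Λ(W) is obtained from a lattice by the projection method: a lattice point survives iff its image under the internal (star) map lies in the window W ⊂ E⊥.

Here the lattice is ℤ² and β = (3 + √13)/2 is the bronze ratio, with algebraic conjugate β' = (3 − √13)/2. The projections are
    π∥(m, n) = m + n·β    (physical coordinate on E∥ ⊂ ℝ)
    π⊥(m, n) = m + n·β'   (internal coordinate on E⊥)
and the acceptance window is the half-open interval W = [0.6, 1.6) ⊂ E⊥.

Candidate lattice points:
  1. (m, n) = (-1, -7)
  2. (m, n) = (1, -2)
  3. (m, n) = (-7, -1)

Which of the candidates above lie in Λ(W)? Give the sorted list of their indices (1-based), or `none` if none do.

Numerically β ≈ 3.30278 and β' = −1/β ≈ -0.30278.
[1] lift (-1,-7): star map gives 1.11943; window check 0.6 ≤ 1.11943 < 1.6 is true → IN Λ
[2] lift (1,-2): star map gives 1.60555; window check 0.6 ≤ 1.60555 < 1.6 is false → out
[3] lift (-7,-1): star map gives -6.69722; window check 0.6 ≤ -6.69722 < 1.6 is false → out

1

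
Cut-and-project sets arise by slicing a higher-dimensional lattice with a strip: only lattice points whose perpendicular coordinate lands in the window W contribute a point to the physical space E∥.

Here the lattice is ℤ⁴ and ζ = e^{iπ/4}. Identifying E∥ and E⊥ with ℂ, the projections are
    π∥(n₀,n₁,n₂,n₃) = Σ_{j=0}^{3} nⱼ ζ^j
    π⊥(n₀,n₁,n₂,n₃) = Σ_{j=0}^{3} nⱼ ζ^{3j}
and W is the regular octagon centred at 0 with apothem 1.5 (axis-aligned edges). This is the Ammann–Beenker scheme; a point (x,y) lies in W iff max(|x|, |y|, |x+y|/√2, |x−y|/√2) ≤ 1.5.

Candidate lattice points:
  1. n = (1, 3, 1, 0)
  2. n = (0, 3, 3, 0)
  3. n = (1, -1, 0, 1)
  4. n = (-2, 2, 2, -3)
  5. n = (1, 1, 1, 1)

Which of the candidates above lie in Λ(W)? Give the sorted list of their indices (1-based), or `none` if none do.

5

With ζ = e^{iπ/4} the internal vectors are ζ^0,ζ^3,ζ^6,ζ^9.
candidate 1: n = (1, 3, 1, 0) → π⊥ ≈ (-1.12132, +1.12132); max(|x|,|y|,|x±y|/√2) = 1.58579 > 1.5 ⇒ ∉ W
candidate 2: n = (0, 3, 3, 0) → π⊥ ≈ (-2.12132, -0.87868); max(|x|,|y|,|x±y|/√2) = 2.12132 > 1.5 ⇒ ∉ W
candidate 3: n = (1, -1, 0, 1) → π⊥ ≈ (+2.41421, +0.00000); max(|x|,|y|,|x±y|/√2) = 2.41421 > 1.5 ⇒ ∉ W
candidate 4: n = (-2, 2, 2, -3) → π⊥ ≈ (-5.53553, -2.70711); max(|x|,|y|,|x±y|/√2) = 5.82843 > 1.5 ⇒ ∉ W
candidate 5: n = (1, 1, 1, 1) → π⊥ ≈ (+1.00000, +0.41421); max(|x|,|y|,|x±y|/√2) = 1.00000 ≤ 1.5 ⇒ ∈ W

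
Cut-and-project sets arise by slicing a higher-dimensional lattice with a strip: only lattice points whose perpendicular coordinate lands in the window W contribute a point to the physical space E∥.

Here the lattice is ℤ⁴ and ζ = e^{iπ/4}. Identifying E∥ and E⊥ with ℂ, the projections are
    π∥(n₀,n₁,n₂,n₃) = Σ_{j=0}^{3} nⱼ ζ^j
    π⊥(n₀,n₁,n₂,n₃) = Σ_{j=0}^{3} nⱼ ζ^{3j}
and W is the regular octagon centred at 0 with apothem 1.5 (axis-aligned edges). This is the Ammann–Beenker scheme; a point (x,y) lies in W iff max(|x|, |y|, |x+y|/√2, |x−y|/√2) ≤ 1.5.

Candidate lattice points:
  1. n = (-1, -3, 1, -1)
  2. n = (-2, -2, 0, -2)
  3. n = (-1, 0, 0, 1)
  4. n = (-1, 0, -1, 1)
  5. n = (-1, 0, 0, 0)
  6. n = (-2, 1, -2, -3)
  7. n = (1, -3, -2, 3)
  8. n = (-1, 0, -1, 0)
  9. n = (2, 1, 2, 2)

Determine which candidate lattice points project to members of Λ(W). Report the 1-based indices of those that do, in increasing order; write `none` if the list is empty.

3, 5, 8

π⊥(n) = n₀ + n₁ζ³ + n₂ζ⁶ + n₃ζ⁹ where ζ = e^{iπ/4}.
#1 (-1, -3, 1, -1): internal (0.4142, -3.8284); octagon support 3.8284 vs apothem 1.5 → ∉ W
#2 (-2, -2, 0, -2): internal (-2.0000, -2.8284); octagon support 3.4142 vs apothem 1.5 → ∉ W
#3 (-1, 0, 0, 1): internal (-0.2929, 0.7071); octagon support 0.7071 vs apothem 1.5 → ∈ W
#4 (-1, 0, -1, 1): internal (-0.2929, 1.7071); octagon support 1.7071 vs apothem 1.5 → ∉ W
#5 (-1, 0, 0, 0): internal (-1.0000, 0.0000); octagon support 1.0000 vs apothem 1.5 → ∈ W
#6 (-2, 1, -2, -3): internal (-4.8284, 0.5858); octagon support 4.8284 vs apothem 1.5 → ∉ W
#7 (1, -3, -2, 3): internal (5.2426, 2.0000); octagon support 5.2426 vs apothem 1.5 → ∉ W
#8 (-1, 0, -1, 0): internal (-1.0000, 1.0000); octagon support 1.4142 vs apothem 1.5 → ∈ W
#9 (2, 1, 2, 2): internal (2.7071, 0.1213); octagon support 2.7071 vs apothem 1.5 → ∉ W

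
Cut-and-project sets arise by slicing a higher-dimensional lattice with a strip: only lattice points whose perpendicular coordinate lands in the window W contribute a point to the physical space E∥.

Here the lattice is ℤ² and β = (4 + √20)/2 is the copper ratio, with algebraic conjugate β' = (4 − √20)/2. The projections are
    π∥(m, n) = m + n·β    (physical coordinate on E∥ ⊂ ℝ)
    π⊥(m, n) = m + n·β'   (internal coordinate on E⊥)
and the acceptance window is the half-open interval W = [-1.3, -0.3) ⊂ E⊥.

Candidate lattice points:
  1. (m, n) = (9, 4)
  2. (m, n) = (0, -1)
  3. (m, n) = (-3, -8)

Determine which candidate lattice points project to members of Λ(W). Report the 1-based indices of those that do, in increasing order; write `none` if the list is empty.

Numerically β ≈ 4.236068 and β' = −1/β ≈ -0.236068.
#1 (9,4): internal coord 9 + (4)·β' = +8.055728; +8.055728 ∉ [-1.3, -0.3) → out
#2 (0,-1): internal coord 0 + (-1)·β' = +0.236068; +0.236068 ∉ [-1.3, -0.3) → out
#3 (-3,-8): internal coord -3 + (-8)·β' = -1.111456; -1.111456 ∈ [-1.3, -0.3) → IN Λ

3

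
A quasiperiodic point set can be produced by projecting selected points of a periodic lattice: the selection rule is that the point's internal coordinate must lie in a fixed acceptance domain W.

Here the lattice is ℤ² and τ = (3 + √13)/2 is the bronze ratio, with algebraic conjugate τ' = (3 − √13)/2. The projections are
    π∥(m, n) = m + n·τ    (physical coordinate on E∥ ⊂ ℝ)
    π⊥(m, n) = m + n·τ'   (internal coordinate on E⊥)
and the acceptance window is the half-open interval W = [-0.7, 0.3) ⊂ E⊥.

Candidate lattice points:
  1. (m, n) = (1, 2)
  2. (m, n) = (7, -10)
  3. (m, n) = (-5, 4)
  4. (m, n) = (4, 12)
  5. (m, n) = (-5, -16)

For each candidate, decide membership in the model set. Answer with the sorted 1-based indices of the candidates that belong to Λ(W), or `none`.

5

Compute τ' = (3−√13)/2 = -0.3028, so π⊥(m,n) = m -0.3028·n.
#1 (1,2): internal coord 1 + (2)·τ' = +0.3944; +0.3944 ∉ [-0.7, 0.3) → out
#2 (7,-10): internal coord 7 + (-10)·τ' = +10.0278; +10.0278 ∉ [-0.7, 0.3) → out
#3 (-5,4): internal coord -5 + (4)·τ' = -6.2111; -6.2111 ∉ [-0.7, 0.3) → out
#4 (4,12): internal coord 4 + (12)·τ' = +0.3667; +0.3667 ∉ [-0.7, 0.3) → out
#5 (-5,-16): internal coord -5 + (-16)·τ' = -0.1556; -0.1556 ∈ [-0.7, 0.3) → IN Λ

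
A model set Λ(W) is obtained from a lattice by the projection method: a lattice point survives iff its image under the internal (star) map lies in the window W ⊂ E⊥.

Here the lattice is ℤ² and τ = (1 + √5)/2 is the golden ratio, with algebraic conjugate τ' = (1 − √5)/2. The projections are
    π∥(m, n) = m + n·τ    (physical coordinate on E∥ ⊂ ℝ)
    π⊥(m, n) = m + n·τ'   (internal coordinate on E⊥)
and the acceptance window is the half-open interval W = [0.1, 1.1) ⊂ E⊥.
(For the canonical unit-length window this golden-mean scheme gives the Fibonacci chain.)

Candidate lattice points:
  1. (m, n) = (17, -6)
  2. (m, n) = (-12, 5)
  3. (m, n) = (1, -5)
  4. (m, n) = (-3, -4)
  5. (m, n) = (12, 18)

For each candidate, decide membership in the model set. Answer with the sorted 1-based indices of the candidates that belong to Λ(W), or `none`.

5

τ' = (1−√5)/2 ≈ -0.61803.
[1] lift (17,-6): star map gives 20.70820; window check 0.1 ≤ 20.70820 < 1.1 is false → out
[2] lift (-12,5): star map gives -15.09017; window check 0.1 ≤ -15.09017 < 1.1 is false → out
[3] lift (1,-5): star map gives 4.09017; window check 0.1 ≤ 4.09017 < 1.1 is false → out
[4] lift (-3,-4): star map gives -0.52786; window check 0.1 ≤ -0.52786 < 1.1 is false → out
[5] lift (12,18): star map gives 0.87539; window check 0.1 ≤ 0.87539 < 1.1 is true → IN Λ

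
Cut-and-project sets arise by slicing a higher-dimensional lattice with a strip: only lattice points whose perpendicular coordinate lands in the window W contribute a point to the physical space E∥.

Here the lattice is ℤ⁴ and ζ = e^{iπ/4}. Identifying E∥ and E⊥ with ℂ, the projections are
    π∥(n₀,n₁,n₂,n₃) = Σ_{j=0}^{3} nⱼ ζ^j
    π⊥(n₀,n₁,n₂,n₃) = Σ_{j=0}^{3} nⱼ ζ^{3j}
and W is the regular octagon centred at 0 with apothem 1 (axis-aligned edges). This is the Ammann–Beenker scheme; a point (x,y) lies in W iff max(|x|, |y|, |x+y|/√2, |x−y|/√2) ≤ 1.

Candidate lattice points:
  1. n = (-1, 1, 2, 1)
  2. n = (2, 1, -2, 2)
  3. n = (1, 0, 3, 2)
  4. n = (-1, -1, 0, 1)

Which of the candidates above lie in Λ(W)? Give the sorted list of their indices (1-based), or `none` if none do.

4

π⊥(n) = n₀ + n₁ζ³ + n₂ζ⁶ + n₃ζ⁹ where ζ = e^{iπ/4}.
candidate 1: n = (-1, 1, 2, 1) → π⊥ ≈ (-1.00000, -0.58579); max(|x|,|y|,|x±y|/√2) = 1.12132 > 1 ⇒ ∉ W
candidate 2: n = (2, 1, -2, 2) → π⊥ ≈ (+2.70711, +4.12132); max(|x|,|y|,|x±y|/√2) = 4.82843 > 1 ⇒ ∉ W
candidate 3: n = (1, 0, 3, 2) → π⊥ ≈ (+2.41421, -1.58579); max(|x|,|y|,|x±y|/√2) = 2.82843 > 1 ⇒ ∉ W
candidate 4: n = (-1, -1, 0, 1) → π⊥ ≈ (+0.41421, +0.00000); max(|x|,|y|,|x±y|/√2) = 0.41421 ≤ 1 ⇒ ∈ W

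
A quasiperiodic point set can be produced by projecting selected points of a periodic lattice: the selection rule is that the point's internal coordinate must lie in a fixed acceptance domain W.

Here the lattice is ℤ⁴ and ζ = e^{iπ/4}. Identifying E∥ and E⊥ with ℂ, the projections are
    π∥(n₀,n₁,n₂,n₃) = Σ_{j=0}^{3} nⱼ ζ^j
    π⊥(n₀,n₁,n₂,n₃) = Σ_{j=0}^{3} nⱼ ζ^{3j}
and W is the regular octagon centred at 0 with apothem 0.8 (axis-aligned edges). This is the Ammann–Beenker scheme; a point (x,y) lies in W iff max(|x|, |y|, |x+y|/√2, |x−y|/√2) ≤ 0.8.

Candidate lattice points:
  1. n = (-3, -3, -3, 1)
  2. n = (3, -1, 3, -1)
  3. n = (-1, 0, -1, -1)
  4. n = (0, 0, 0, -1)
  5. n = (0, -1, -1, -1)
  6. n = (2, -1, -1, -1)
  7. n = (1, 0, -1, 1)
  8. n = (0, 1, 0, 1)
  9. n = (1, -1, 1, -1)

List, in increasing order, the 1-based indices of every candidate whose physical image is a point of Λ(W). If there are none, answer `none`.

5

With ζ = e^{iπ/4} the internal vectors are ζ^0,ζ^3,ζ^6,ζ^9.
#1 (-3, -3, -3, 1): internal (-0.171573, 1.585786); octagon support 1.585786 vs apothem 0.8 → ∉ W
#2 (3, -1, 3, -1): internal (3.000000, -4.414214); octagon support 5.242641 vs apothem 0.8 → ∉ W
#3 (-1, 0, -1, -1): internal (-1.707107, 0.292893); octagon support 1.707107 vs apothem 0.8 → ∉ W
#4 (0, 0, 0, -1): internal (-0.707107, -0.707107); octagon support 1.000000 vs apothem 0.8 → ∉ W
#5 (0, -1, -1, -1): internal (0.000000, -0.414214); octagon support 0.414214 vs apothem 0.8 → ∈ W
#6 (2, -1, -1, -1): internal (2.000000, -0.414214); octagon support 2.000000 vs apothem 0.8 → ∉ W
#7 (1, 0, -1, 1): internal (1.707107, 1.707107); octagon support 2.414214 vs apothem 0.8 → ∉ W
#8 (0, 1, 0, 1): internal (0.000000, 1.414214); octagon support 1.414214 vs apothem 0.8 → ∉ W
#9 (1, -1, 1, -1): internal (1.000000, -2.414214); octagon support 2.414214 vs apothem 0.8 → ∉ W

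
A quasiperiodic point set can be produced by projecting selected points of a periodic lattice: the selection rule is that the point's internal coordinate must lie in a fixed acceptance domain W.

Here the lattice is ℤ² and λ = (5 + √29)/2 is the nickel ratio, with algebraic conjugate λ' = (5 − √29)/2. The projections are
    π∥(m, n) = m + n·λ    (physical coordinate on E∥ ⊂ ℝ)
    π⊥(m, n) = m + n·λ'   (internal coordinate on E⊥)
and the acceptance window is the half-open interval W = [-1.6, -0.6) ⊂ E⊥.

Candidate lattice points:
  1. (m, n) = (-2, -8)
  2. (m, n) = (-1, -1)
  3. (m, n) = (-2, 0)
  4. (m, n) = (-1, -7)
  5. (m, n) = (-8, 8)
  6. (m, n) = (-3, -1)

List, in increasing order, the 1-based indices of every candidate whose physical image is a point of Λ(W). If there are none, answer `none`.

2

Compute λ' = (5−√29)/2 = -0.1926, so π⊥(m,n) = m -0.1926·n.
#1 (-2,-8): internal coord -2 + (-8)·λ' = -0.4593; -0.4593 ∉ [-1.6, -0.6) → out
#2 (-1,-1): internal coord -1 + (-1)·λ' = -0.8074; -0.8074 ∈ [-1.6, -0.6) → IN Λ
#3 (-2,0): internal coord -2 + (0)·λ' = -2.0000; -2.0000 ∉ [-1.6, -0.6) → out
#4 (-1,-7): internal coord -1 + (-7)·λ' = +0.3481; +0.3481 ∉ [-1.6, -0.6) → out
#5 (-8,8): internal coord -8 + (8)·λ' = -9.5407; -9.5407 ∉ [-1.6, -0.6) → out
#6 (-3,-1): internal coord -3 + (-1)·λ' = -2.8074; -2.8074 ∉ [-1.6, -0.6) → out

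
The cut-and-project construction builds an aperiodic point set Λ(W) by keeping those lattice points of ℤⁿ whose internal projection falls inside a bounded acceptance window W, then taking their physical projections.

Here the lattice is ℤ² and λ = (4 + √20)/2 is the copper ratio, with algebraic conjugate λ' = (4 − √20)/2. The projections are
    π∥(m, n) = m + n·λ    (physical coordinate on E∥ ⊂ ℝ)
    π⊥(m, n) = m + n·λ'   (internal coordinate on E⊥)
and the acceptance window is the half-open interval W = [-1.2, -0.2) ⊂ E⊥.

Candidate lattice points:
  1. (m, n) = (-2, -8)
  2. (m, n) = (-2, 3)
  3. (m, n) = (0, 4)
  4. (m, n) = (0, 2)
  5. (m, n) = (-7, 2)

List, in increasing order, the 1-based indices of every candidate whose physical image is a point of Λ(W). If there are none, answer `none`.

3, 4

λ' = (4−√20)/2 ≈ -0.23607.
[1] lift (-2,-8): star map gives -0.11146; window check -1.2 ≤ -0.11146 < -0.2 is false → out
[2] lift (-2,3): star map gives -2.70820; window check -1.2 ≤ -2.70820 < -0.2 is false → out
[3] lift (0,4): star map gives -0.94427; window check -1.2 ≤ -0.94427 < -0.2 is true → IN Λ
[4] lift (0,2): star map gives -0.47214; window check -1.2 ≤ -0.47214 < -0.2 is true → IN Λ
[5] lift (-7,2): star map gives -7.47214; window check -1.2 ≤ -7.47214 < -0.2 is false → out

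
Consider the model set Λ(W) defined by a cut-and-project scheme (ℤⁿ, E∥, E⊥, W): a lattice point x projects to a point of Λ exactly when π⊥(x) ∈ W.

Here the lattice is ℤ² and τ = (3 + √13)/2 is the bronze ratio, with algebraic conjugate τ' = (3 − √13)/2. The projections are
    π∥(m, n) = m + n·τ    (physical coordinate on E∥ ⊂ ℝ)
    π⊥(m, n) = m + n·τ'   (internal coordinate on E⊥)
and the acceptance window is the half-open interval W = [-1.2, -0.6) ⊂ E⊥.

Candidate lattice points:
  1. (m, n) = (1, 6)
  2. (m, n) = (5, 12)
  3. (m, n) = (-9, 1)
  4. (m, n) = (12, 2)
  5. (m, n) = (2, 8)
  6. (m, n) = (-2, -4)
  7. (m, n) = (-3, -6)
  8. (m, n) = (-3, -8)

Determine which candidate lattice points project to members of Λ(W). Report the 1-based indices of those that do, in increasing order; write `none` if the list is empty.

τ' = (3−√13)/2 ≈ -0.3028.
candidate 1: (m,n)=(1,6) → π∥ = 1+6·τ ≈ 20.8167, π⊥ = 1+6·τ' ≈ -0.8167 ∈ [-1.2, -0.6) ⇒ IN Λ
candidate 2: (m,n)=(5,12) → π∥ = 5+12·τ ≈ 44.6333, π⊥ = 5+12·τ' ≈ 1.3667 ∉ [-1.2, -0.6) ⇒ out
candidate 3: (m,n)=(-9,1) → π∥ = -9+1·τ ≈ -5.6972, π⊥ = -9+1·τ' ≈ -9.3028 ∉ [-1.2, -0.6) ⇒ out
candidate 4: (m,n)=(12,2) → π∥ = 12+2·τ ≈ 18.6056, π⊥ = 12+2·τ' ≈ 11.3944 ∉ [-1.2, -0.6) ⇒ out
candidate 5: (m,n)=(2,8) → π∥ = 2+8·τ ≈ 28.4222, π⊥ = 2+8·τ' ≈ -0.4222 ∉ [-1.2, -0.6) ⇒ out
candidate 6: (m,n)=(-2,-4) → π∥ = -2-4·τ ≈ -15.2111, π⊥ = -2-4·τ' ≈ -0.7889 ∈ [-1.2, -0.6) ⇒ IN Λ
candidate 7: (m,n)=(-3,-6) → π∥ = -3-6·τ ≈ -22.8167, π⊥ = -3-6·τ' ≈ -1.1833 ∈ [-1.2, -0.6) ⇒ IN Λ
candidate 8: (m,n)=(-3,-8) → π∥ = -3-8·τ ≈ -29.4222, π⊥ = -3-8·τ' ≈ -0.5778 ∉ [-1.2, -0.6) ⇒ out

1, 6, 7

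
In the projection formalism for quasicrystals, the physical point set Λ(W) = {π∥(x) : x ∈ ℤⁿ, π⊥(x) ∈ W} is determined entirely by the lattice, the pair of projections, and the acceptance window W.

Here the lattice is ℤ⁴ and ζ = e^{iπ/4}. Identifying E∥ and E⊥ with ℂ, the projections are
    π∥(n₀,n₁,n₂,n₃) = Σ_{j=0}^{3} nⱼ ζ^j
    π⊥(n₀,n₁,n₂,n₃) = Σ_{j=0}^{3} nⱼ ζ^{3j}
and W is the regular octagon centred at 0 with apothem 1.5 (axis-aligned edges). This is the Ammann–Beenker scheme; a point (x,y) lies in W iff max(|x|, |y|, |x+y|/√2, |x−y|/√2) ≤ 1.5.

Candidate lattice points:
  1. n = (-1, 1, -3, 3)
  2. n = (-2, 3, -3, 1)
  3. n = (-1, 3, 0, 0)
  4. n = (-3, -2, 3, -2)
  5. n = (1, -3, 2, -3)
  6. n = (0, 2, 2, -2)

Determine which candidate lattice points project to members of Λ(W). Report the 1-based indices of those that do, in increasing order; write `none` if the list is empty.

none

π⊥(n) = n₀ + n₁ζ³ + n₂ζ⁶ + n₃ζ⁹ where ζ = e^{iπ/4}.
#1 (-1, 1, -3, 3): internal (0.414214, 5.828427); octagon support 5.828427 vs apothem 1.5 → ∉ W
#2 (-2, 3, -3, 1): internal (-3.414214, 5.828427); octagon support 6.535534 vs apothem 1.5 → ∉ W
#3 (-1, 3, 0, 0): internal (-3.121320, 2.121320); octagon support 3.707107 vs apothem 1.5 → ∉ W
#4 (-3, -2, 3, -2): internal (-3.000000, -5.828427); octagon support 6.242641 vs apothem 1.5 → ∉ W
#5 (1, -3, 2, -3): internal (1.000000, -6.242641); octagon support 6.242641 vs apothem 1.5 → ∉ W
#6 (0, 2, 2, -2): internal (-2.828427, -2.000000); octagon support 3.414214 vs apothem 1.5 → ∉ W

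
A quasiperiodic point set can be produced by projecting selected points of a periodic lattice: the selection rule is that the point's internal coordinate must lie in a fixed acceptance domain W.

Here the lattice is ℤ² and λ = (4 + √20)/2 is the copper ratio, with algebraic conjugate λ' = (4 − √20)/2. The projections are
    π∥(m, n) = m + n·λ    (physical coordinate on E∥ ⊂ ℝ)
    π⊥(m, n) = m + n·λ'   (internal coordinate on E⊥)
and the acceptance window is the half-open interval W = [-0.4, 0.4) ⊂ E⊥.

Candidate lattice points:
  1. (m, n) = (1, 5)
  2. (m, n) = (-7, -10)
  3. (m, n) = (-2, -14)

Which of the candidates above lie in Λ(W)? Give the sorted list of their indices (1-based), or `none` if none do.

1

λ' = (4−√20)/2 ≈ -0.2361.
candidate 1: (m,n)=(1,5) → π∥ = 1+5·λ ≈ 22.1803, π⊥ = 1+5·λ' ≈ -0.1803 ∈ [-0.4, 0.4) ⇒ IN Λ
candidate 2: (m,n)=(-7,-10) → π∥ = -7-10·λ ≈ -49.3607, π⊥ = -7-10·λ' ≈ -4.6393 ∉ [-0.4, 0.4) ⇒ out
candidate 3: (m,n)=(-2,-14) → π∥ = -2-14·λ ≈ -61.3050, π⊥ = -2-14·λ' ≈ 1.3050 ∉ [-0.4, 0.4) ⇒ out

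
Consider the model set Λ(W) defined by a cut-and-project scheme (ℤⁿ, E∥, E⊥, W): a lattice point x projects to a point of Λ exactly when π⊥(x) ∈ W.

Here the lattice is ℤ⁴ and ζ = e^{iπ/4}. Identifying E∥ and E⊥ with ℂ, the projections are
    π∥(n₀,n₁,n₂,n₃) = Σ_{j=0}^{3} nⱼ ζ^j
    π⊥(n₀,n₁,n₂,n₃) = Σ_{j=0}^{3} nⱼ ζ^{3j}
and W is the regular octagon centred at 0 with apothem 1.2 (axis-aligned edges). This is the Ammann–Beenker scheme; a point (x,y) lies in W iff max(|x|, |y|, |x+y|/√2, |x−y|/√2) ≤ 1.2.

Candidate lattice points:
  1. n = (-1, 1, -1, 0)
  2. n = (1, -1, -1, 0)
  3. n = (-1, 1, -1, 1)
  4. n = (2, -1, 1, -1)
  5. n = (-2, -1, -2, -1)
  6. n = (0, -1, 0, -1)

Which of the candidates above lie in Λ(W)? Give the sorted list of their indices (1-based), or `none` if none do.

none

Internal map: ζ^{3j} for j=0..3 gives (1,0), (−√2/2,√2/2), (0,−1), (√2/2,√2/2).
#1 (-1, 1, -1, 0): internal (-1.70711, 1.70711); octagon support 2.41421 vs apothem 1.2 → ∉ W
#2 (1, -1, -1, 0): internal (1.70711, 0.29289); octagon support 1.70711 vs apothem 1.2 → ∉ W
#3 (-1, 1, -1, 1): internal (-1.00000, 2.41421); octagon support 2.41421 vs apothem 1.2 → ∉ W
#4 (2, -1, 1, -1): internal (2.00000, -2.41421); octagon support 3.12132 vs apothem 1.2 → ∉ W
#5 (-2, -1, -2, -1): internal (-2.00000, 0.58579); octagon support 2.00000 vs apothem 1.2 → ∉ W
#6 (0, -1, 0, -1): internal (0.00000, -1.41421); octagon support 1.41421 vs apothem 1.2 → ∉ W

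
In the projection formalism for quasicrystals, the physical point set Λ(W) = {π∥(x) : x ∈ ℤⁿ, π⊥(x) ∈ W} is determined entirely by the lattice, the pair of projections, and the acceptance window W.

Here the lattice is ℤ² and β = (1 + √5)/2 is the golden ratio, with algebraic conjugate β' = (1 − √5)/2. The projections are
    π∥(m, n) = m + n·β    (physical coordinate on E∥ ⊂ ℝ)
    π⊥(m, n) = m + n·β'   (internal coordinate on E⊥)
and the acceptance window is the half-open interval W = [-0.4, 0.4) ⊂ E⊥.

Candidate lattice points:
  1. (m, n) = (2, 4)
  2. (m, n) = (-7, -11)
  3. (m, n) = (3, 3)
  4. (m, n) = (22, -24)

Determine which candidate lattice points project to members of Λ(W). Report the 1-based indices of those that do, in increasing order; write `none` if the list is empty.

2

β' = (1−√5)/2 ≈ -0.6180.
#1 (2,4): internal coord 2 + (4)·β' = -0.4721; -0.4721 ∉ [-0.4, 0.4) → out
#2 (-7,-11): internal coord -7 + (-11)·β' = -0.2016; -0.2016 ∈ [-0.4, 0.4) → IN Λ
#3 (3,3): internal coord 3 + (3)·β' = +1.1459; +1.1459 ∉ [-0.4, 0.4) → out
#4 (22,-24): internal coord 22 + (-24)·β' = +36.8328; +36.8328 ∉ [-0.4, 0.4) → out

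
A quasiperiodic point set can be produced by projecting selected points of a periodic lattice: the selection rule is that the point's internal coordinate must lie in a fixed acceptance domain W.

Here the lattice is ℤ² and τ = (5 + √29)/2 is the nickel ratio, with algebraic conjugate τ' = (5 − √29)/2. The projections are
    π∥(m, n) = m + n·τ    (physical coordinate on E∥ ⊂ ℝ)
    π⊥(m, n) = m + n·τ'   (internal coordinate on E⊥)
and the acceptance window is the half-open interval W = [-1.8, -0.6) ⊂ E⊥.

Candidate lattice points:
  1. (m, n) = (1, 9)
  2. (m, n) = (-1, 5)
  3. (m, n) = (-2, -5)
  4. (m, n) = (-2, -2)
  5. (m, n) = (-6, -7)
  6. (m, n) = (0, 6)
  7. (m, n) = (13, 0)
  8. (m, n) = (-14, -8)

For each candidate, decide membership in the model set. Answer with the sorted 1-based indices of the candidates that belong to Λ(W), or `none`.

τ' = (5−√29)/2 ≈ -0.19258.
#1 (1,9): internal coord 1 + (9)·τ' = -0.73324; -0.73324 ∈ [-1.8, -0.6) → IN Λ
#2 (-1,5): internal coord -1 + (5)·τ' = -1.96291; -1.96291 ∉ [-1.8, -0.6) → out
#3 (-2,-5): internal coord -2 + (-5)·τ' = -1.03709; -1.03709 ∈ [-1.8, -0.6) → IN Λ
#4 (-2,-2): internal coord -2 + (-2)·τ' = -1.61484; -1.61484 ∈ [-1.8, -0.6) → IN Λ
#5 (-6,-7): internal coord -6 + (-7)·τ' = -4.65192; -4.65192 ∉ [-1.8, -0.6) → out
#6 (0,6): internal coord 0 + (6)·τ' = -1.15549; -1.15549 ∈ [-1.8, -0.6) → IN Λ
#7 (13,0): internal coord 13 + (0)·τ' = +13.00000; +13.00000 ∉ [-1.8, -0.6) → out
#8 (-14,-8): internal coord -14 + (-8)·τ' = -12.45934; -12.45934 ∉ [-1.8, -0.6) → out

1, 3, 4, 6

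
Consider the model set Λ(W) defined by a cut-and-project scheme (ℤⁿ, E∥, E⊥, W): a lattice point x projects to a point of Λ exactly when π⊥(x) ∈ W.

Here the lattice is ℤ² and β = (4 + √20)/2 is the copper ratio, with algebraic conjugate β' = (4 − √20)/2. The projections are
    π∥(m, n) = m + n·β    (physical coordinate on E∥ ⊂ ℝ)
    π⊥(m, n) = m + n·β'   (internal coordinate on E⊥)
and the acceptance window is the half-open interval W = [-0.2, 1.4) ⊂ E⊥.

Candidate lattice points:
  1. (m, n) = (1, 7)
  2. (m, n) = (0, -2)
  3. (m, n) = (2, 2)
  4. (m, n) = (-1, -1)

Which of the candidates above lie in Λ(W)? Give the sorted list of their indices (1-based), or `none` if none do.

2

β' = (4−√20)/2 ≈ -0.236068.
[1] lift (1,7): star map gives -0.652476; window check -0.2 ≤ -0.652476 < 1.4 is false → out
[2] lift (0,-2): star map gives 0.472136; window check -0.2 ≤ 0.472136 < 1.4 is true → IN Λ
[3] lift (2,2): star map gives 1.527864; window check -0.2 ≤ 1.527864 < 1.4 is false → out
[4] lift (-1,-1): star map gives -0.763932; window check -0.2 ≤ -0.763932 < 1.4 is false → out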